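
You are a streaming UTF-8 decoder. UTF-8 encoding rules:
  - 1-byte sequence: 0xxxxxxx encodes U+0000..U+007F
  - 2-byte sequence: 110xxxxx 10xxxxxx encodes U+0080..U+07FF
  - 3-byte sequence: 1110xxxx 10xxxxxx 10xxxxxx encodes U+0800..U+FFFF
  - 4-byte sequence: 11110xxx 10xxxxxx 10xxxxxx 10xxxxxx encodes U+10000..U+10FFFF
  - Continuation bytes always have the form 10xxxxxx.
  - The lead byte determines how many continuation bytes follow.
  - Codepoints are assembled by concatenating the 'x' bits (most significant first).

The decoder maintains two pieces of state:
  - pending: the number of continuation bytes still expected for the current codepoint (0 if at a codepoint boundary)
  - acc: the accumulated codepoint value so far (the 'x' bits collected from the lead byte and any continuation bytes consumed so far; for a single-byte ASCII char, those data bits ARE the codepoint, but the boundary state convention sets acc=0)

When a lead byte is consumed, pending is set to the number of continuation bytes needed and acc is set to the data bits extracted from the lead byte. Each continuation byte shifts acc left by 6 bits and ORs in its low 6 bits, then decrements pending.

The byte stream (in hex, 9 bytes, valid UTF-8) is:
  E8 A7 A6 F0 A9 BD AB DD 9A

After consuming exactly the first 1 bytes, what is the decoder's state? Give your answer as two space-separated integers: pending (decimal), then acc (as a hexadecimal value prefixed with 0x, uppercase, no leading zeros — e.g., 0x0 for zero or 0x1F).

Answer: 2 0x8

Derivation:
Byte[0]=E8: 3-byte lead. pending=2, acc=0x8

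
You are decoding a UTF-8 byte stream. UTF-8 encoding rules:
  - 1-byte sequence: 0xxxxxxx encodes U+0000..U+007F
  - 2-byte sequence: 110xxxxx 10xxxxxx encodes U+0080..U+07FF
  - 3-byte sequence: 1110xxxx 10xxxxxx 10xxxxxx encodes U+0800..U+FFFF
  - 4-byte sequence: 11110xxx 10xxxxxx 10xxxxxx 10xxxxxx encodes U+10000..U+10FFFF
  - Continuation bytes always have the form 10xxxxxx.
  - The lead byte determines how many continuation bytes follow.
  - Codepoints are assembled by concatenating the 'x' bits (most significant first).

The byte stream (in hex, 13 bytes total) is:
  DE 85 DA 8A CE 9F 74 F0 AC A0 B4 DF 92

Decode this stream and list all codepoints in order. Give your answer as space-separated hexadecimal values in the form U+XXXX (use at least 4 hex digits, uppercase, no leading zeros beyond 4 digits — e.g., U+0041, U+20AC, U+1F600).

Byte[0]=DE: 2-byte lead, need 1 cont bytes. acc=0x1E
Byte[1]=85: continuation. acc=(acc<<6)|0x05=0x785
Completed: cp=U+0785 (starts at byte 0)
Byte[2]=DA: 2-byte lead, need 1 cont bytes. acc=0x1A
Byte[3]=8A: continuation. acc=(acc<<6)|0x0A=0x68A
Completed: cp=U+068A (starts at byte 2)
Byte[4]=CE: 2-byte lead, need 1 cont bytes. acc=0xE
Byte[5]=9F: continuation. acc=(acc<<6)|0x1F=0x39F
Completed: cp=U+039F (starts at byte 4)
Byte[6]=74: 1-byte ASCII. cp=U+0074
Byte[7]=F0: 4-byte lead, need 3 cont bytes. acc=0x0
Byte[8]=AC: continuation. acc=(acc<<6)|0x2C=0x2C
Byte[9]=A0: continuation. acc=(acc<<6)|0x20=0xB20
Byte[10]=B4: continuation. acc=(acc<<6)|0x34=0x2C834
Completed: cp=U+2C834 (starts at byte 7)
Byte[11]=DF: 2-byte lead, need 1 cont bytes. acc=0x1F
Byte[12]=92: continuation. acc=(acc<<6)|0x12=0x7D2
Completed: cp=U+07D2 (starts at byte 11)

Answer: U+0785 U+068A U+039F U+0074 U+2C834 U+07D2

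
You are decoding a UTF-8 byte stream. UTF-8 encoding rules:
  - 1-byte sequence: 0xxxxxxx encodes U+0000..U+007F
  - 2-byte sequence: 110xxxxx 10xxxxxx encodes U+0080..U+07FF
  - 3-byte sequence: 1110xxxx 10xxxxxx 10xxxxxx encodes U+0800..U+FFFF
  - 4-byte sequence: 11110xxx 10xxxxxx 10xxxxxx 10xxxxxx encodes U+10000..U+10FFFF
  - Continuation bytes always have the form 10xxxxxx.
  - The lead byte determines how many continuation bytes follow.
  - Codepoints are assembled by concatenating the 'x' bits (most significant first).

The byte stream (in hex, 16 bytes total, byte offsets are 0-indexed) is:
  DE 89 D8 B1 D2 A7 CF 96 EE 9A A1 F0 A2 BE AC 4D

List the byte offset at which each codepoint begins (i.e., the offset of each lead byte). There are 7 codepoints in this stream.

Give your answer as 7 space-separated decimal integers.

Answer: 0 2 4 6 8 11 15

Derivation:
Byte[0]=DE: 2-byte lead, need 1 cont bytes. acc=0x1E
Byte[1]=89: continuation. acc=(acc<<6)|0x09=0x789
Completed: cp=U+0789 (starts at byte 0)
Byte[2]=D8: 2-byte lead, need 1 cont bytes. acc=0x18
Byte[3]=B1: continuation. acc=(acc<<6)|0x31=0x631
Completed: cp=U+0631 (starts at byte 2)
Byte[4]=D2: 2-byte lead, need 1 cont bytes. acc=0x12
Byte[5]=A7: continuation. acc=(acc<<6)|0x27=0x4A7
Completed: cp=U+04A7 (starts at byte 4)
Byte[6]=CF: 2-byte lead, need 1 cont bytes. acc=0xF
Byte[7]=96: continuation. acc=(acc<<6)|0x16=0x3D6
Completed: cp=U+03D6 (starts at byte 6)
Byte[8]=EE: 3-byte lead, need 2 cont bytes. acc=0xE
Byte[9]=9A: continuation. acc=(acc<<6)|0x1A=0x39A
Byte[10]=A1: continuation. acc=(acc<<6)|0x21=0xE6A1
Completed: cp=U+E6A1 (starts at byte 8)
Byte[11]=F0: 4-byte lead, need 3 cont bytes. acc=0x0
Byte[12]=A2: continuation. acc=(acc<<6)|0x22=0x22
Byte[13]=BE: continuation. acc=(acc<<6)|0x3E=0x8BE
Byte[14]=AC: continuation. acc=(acc<<6)|0x2C=0x22FAC
Completed: cp=U+22FAC (starts at byte 11)
Byte[15]=4D: 1-byte ASCII. cp=U+004D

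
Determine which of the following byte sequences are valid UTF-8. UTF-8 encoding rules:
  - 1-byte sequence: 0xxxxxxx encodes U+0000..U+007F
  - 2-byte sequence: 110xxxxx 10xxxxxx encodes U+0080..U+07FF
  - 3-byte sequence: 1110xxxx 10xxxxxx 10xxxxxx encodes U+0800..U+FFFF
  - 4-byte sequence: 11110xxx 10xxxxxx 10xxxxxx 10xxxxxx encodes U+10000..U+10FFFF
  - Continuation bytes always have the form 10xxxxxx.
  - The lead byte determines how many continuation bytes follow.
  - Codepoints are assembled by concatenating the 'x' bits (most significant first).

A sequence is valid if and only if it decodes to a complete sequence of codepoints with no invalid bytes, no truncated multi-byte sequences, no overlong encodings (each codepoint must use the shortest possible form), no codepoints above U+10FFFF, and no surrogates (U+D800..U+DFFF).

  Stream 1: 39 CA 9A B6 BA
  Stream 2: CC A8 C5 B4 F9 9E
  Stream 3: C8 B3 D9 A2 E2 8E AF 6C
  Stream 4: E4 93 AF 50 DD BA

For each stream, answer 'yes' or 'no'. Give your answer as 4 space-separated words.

Stream 1: error at byte offset 3. INVALID
Stream 2: error at byte offset 4. INVALID
Stream 3: decodes cleanly. VALID
Stream 4: decodes cleanly. VALID

Answer: no no yes yes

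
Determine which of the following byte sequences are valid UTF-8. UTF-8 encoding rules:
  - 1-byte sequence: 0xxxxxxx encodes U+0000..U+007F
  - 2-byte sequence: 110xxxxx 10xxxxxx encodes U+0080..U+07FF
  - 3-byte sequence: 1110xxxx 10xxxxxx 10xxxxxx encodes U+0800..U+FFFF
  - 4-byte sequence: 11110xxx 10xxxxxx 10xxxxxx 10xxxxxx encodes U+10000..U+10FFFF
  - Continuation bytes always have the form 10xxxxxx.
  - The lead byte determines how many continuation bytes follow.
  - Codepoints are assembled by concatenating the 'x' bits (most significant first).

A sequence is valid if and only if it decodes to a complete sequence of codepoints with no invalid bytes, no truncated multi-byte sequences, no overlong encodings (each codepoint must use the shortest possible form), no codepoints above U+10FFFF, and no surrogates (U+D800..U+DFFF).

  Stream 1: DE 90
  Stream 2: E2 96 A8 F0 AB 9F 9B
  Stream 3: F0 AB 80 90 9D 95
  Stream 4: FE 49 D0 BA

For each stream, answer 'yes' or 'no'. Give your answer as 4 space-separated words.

Answer: yes yes no no

Derivation:
Stream 1: decodes cleanly. VALID
Stream 2: decodes cleanly. VALID
Stream 3: error at byte offset 4. INVALID
Stream 4: error at byte offset 0. INVALID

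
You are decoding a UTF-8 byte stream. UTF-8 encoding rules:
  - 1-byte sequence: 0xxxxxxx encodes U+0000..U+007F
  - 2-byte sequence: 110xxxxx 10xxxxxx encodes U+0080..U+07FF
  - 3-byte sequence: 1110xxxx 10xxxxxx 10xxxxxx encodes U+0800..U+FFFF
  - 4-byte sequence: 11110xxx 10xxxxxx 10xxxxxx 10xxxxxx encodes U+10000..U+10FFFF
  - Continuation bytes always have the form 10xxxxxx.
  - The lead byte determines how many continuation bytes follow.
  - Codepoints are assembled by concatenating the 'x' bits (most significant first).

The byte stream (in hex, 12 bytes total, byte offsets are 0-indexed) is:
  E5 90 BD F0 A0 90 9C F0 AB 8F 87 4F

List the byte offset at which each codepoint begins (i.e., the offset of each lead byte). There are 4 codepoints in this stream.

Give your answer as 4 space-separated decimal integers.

Byte[0]=E5: 3-byte lead, need 2 cont bytes. acc=0x5
Byte[1]=90: continuation. acc=(acc<<6)|0x10=0x150
Byte[2]=BD: continuation. acc=(acc<<6)|0x3D=0x543D
Completed: cp=U+543D (starts at byte 0)
Byte[3]=F0: 4-byte lead, need 3 cont bytes. acc=0x0
Byte[4]=A0: continuation. acc=(acc<<6)|0x20=0x20
Byte[5]=90: continuation. acc=(acc<<6)|0x10=0x810
Byte[6]=9C: continuation. acc=(acc<<6)|0x1C=0x2041C
Completed: cp=U+2041C (starts at byte 3)
Byte[7]=F0: 4-byte lead, need 3 cont bytes. acc=0x0
Byte[8]=AB: continuation. acc=(acc<<6)|0x2B=0x2B
Byte[9]=8F: continuation. acc=(acc<<6)|0x0F=0xACF
Byte[10]=87: continuation. acc=(acc<<6)|0x07=0x2B3C7
Completed: cp=U+2B3C7 (starts at byte 7)
Byte[11]=4F: 1-byte ASCII. cp=U+004F

Answer: 0 3 7 11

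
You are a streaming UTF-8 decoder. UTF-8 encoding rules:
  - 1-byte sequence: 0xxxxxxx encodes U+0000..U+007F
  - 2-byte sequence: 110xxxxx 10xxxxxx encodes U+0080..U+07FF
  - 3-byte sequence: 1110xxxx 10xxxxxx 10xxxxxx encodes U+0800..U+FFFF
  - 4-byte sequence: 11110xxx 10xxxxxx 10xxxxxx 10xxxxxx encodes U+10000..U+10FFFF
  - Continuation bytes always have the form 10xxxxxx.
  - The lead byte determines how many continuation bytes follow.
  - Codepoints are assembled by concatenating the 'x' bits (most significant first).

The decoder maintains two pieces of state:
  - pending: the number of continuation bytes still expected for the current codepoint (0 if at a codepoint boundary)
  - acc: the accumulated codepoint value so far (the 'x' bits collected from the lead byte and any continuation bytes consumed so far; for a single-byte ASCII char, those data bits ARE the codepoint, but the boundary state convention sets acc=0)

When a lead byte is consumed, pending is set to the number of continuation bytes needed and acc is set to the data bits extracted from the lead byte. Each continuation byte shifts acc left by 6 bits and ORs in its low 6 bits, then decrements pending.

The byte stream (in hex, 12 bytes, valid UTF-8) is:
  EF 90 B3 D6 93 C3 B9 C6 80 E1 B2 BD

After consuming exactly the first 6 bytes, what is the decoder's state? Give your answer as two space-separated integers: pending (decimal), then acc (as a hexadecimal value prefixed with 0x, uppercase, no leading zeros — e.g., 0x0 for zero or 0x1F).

Answer: 1 0x3

Derivation:
Byte[0]=EF: 3-byte lead. pending=2, acc=0xF
Byte[1]=90: continuation. acc=(acc<<6)|0x10=0x3D0, pending=1
Byte[2]=B3: continuation. acc=(acc<<6)|0x33=0xF433, pending=0
Byte[3]=D6: 2-byte lead. pending=1, acc=0x16
Byte[4]=93: continuation. acc=(acc<<6)|0x13=0x593, pending=0
Byte[5]=C3: 2-byte lead. pending=1, acc=0x3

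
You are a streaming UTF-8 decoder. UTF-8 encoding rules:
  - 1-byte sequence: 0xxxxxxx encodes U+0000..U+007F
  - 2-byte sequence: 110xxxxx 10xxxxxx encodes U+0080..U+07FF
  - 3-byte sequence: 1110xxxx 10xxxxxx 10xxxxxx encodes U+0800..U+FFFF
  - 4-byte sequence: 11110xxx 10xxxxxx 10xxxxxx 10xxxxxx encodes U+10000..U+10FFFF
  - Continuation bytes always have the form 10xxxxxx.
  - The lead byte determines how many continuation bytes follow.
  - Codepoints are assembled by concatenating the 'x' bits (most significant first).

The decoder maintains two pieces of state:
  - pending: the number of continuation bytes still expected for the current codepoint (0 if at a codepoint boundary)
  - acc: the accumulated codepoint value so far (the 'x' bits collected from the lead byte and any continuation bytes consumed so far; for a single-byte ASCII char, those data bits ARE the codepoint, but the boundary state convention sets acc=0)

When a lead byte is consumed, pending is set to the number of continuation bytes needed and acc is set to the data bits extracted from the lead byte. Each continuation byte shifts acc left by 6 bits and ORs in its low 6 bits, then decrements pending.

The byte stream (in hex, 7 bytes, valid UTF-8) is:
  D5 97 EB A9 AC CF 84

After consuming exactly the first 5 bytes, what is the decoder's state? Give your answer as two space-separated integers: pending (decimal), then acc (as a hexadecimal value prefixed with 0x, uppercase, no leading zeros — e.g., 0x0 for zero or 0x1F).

Byte[0]=D5: 2-byte lead. pending=1, acc=0x15
Byte[1]=97: continuation. acc=(acc<<6)|0x17=0x557, pending=0
Byte[2]=EB: 3-byte lead. pending=2, acc=0xB
Byte[3]=A9: continuation. acc=(acc<<6)|0x29=0x2E9, pending=1
Byte[4]=AC: continuation. acc=(acc<<6)|0x2C=0xBA6C, pending=0

Answer: 0 0xBA6C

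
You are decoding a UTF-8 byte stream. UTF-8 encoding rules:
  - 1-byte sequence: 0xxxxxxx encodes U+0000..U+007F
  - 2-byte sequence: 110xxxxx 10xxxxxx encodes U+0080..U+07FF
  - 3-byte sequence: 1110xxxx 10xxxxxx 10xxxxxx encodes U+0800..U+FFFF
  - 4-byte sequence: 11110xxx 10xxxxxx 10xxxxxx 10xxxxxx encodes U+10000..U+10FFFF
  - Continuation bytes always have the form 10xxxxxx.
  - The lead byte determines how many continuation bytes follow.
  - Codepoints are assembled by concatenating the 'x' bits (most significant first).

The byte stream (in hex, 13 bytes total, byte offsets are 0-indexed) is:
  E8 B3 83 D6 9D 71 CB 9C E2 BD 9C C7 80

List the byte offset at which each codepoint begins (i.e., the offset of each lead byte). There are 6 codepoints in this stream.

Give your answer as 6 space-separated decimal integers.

Answer: 0 3 5 6 8 11

Derivation:
Byte[0]=E8: 3-byte lead, need 2 cont bytes. acc=0x8
Byte[1]=B3: continuation. acc=(acc<<6)|0x33=0x233
Byte[2]=83: continuation. acc=(acc<<6)|0x03=0x8CC3
Completed: cp=U+8CC3 (starts at byte 0)
Byte[3]=D6: 2-byte lead, need 1 cont bytes. acc=0x16
Byte[4]=9D: continuation. acc=(acc<<6)|0x1D=0x59D
Completed: cp=U+059D (starts at byte 3)
Byte[5]=71: 1-byte ASCII. cp=U+0071
Byte[6]=CB: 2-byte lead, need 1 cont bytes. acc=0xB
Byte[7]=9C: continuation. acc=(acc<<6)|0x1C=0x2DC
Completed: cp=U+02DC (starts at byte 6)
Byte[8]=E2: 3-byte lead, need 2 cont bytes. acc=0x2
Byte[9]=BD: continuation. acc=(acc<<6)|0x3D=0xBD
Byte[10]=9C: continuation. acc=(acc<<6)|0x1C=0x2F5C
Completed: cp=U+2F5C (starts at byte 8)
Byte[11]=C7: 2-byte lead, need 1 cont bytes. acc=0x7
Byte[12]=80: continuation. acc=(acc<<6)|0x00=0x1C0
Completed: cp=U+01C0 (starts at byte 11)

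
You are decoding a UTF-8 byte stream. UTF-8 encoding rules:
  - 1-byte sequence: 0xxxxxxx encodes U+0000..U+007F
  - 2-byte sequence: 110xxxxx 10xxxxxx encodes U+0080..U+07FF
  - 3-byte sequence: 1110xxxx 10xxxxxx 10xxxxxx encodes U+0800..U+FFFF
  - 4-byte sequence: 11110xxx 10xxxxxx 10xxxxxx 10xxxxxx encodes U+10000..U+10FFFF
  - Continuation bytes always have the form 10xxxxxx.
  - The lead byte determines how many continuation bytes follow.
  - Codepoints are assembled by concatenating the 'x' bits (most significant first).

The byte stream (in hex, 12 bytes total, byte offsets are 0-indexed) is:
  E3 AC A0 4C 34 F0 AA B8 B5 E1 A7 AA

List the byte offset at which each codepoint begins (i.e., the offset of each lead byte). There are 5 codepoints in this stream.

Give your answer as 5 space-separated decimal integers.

Byte[0]=E3: 3-byte lead, need 2 cont bytes. acc=0x3
Byte[1]=AC: continuation. acc=(acc<<6)|0x2C=0xEC
Byte[2]=A0: continuation. acc=(acc<<6)|0x20=0x3B20
Completed: cp=U+3B20 (starts at byte 0)
Byte[3]=4C: 1-byte ASCII. cp=U+004C
Byte[4]=34: 1-byte ASCII. cp=U+0034
Byte[5]=F0: 4-byte lead, need 3 cont bytes. acc=0x0
Byte[6]=AA: continuation. acc=(acc<<6)|0x2A=0x2A
Byte[7]=B8: continuation. acc=(acc<<6)|0x38=0xAB8
Byte[8]=B5: continuation. acc=(acc<<6)|0x35=0x2AE35
Completed: cp=U+2AE35 (starts at byte 5)
Byte[9]=E1: 3-byte lead, need 2 cont bytes. acc=0x1
Byte[10]=A7: continuation. acc=(acc<<6)|0x27=0x67
Byte[11]=AA: continuation. acc=(acc<<6)|0x2A=0x19EA
Completed: cp=U+19EA (starts at byte 9)

Answer: 0 3 4 5 9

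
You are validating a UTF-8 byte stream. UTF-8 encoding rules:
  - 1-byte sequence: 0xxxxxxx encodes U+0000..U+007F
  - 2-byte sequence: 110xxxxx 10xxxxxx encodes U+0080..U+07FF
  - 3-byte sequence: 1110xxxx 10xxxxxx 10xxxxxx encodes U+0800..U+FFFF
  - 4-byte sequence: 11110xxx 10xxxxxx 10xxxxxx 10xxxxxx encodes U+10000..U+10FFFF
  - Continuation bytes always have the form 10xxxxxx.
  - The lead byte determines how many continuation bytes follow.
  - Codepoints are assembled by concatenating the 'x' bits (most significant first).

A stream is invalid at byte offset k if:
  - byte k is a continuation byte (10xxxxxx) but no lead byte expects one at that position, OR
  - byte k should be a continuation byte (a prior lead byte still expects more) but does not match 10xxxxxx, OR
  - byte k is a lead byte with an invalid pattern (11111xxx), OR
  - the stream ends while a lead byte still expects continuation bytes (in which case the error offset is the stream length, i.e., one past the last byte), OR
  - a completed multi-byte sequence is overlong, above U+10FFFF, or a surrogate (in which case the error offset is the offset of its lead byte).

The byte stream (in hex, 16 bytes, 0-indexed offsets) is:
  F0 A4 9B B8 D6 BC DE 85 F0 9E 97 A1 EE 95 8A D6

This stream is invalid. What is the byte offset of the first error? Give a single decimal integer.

Answer: 16

Derivation:
Byte[0]=F0: 4-byte lead, need 3 cont bytes. acc=0x0
Byte[1]=A4: continuation. acc=(acc<<6)|0x24=0x24
Byte[2]=9B: continuation. acc=(acc<<6)|0x1B=0x91B
Byte[3]=B8: continuation. acc=(acc<<6)|0x38=0x246F8
Completed: cp=U+246F8 (starts at byte 0)
Byte[4]=D6: 2-byte lead, need 1 cont bytes. acc=0x16
Byte[5]=BC: continuation. acc=(acc<<6)|0x3C=0x5BC
Completed: cp=U+05BC (starts at byte 4)
Byte[6]=DE: 2-byte lead, need 1 cont bytes. acc=0x1E
Byte[7]=85: continuation. acc=(acc<<6)|0x05=0x785
Completed: cp=U+0785 (starts at byte 6)
Byte[8]=F0: 4-byte lead, need 3 cont bytes. acc=0x0
Byte[9]=9E: continuation. acc=(acc<<6)|0x1E=0x1E
Byte[10]=97: continuation. acc=(acc<<6)|0x17=0x797
Byte[11]=A1: continuation. acc=(acc<<6)|0x21=0x1E5E1
Completed: cp=U+1E5E1 (starts at byte 8)
Byte[12]=EE: 3-byte lead, need 2 cont bytes. acc=0xE
Byte[13]=95: continuation. acc=(acc<<6)|0x15=0x395
Byte[14]=8A: continuation. acc=(acc<<6)|0x0A=0xE54A
Completed: cp=U+E54A (starts at byte 12)
Byte[15]=D6: 2-byte lead, need 1 cont bytes. acc=0x16
Byte[16]: stream ended, expected continuation. INVALID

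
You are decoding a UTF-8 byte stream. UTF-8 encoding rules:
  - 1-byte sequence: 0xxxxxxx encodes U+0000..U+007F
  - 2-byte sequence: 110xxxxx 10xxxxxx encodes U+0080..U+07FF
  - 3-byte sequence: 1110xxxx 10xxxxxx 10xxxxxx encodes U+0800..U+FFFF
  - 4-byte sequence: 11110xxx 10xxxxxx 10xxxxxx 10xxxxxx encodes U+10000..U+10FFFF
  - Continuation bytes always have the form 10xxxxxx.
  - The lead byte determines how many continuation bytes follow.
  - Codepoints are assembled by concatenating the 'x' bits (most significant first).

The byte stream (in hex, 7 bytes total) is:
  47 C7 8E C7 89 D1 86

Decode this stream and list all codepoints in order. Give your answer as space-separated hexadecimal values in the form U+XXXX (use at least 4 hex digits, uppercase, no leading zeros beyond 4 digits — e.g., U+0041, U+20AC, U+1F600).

Byte[0]=47: 1-byte ASCII. cp=U+0047
Byte[1]=C7: 2-byte lead, need 1 cont bytes. acc=0x7
Byte[2]=8E: continuation. acc=(acc<<6)|0x0E=0x1CE
Completed: cp=U+01CE (starts at byte 1)
Byte[3]=C7: 2-byte lead, need 1 cont bytes. acc=0x7
Byte[4]=89: continuation. acc=(acc<<6)|0x09=0x1C9
Completed: cp=U+01C9 (starts at byte 3)
Byte[5]=D1: 2-byte lead, need 1 cont bytes. acc=0x11
Byte[6]=86: continuation. acc=(acc<<6)|0x06=0x446
Completed: cp=U+0446 (starts at byte 5)

Answer: U+0047 U+01CE U+01C9 U+0446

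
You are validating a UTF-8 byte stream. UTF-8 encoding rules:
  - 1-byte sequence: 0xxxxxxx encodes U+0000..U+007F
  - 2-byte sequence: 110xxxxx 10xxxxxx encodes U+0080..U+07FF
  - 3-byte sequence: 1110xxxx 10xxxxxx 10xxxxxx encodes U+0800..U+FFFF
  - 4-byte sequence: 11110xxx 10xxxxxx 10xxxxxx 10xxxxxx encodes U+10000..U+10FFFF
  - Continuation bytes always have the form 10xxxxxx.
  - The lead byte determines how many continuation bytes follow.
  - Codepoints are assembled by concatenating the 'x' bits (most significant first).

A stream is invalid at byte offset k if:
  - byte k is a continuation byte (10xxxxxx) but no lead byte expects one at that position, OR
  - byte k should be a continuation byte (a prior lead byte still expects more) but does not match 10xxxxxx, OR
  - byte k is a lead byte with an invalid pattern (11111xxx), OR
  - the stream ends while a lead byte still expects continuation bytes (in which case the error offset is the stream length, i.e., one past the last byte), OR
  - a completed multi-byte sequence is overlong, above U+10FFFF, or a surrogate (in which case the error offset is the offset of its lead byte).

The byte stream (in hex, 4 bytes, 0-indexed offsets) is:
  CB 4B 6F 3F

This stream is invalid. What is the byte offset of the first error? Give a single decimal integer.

Byte[0]=CB: 2-byte lead, need 1 cont bytes. acc=0xB
Byte[1]=4B: expected 10xxxxxx continuation. INVALID

Answer: 1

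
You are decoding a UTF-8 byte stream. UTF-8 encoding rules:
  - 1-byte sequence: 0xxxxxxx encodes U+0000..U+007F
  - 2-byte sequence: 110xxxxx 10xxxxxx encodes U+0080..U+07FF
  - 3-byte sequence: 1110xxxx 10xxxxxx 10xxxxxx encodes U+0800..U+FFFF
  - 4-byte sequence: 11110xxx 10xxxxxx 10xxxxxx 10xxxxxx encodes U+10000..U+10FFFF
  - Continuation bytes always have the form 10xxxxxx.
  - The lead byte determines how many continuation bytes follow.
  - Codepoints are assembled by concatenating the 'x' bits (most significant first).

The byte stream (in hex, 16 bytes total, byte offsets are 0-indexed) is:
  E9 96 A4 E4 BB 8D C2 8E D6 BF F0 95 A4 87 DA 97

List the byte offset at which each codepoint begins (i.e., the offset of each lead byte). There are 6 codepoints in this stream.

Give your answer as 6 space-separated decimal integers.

Byte[0]=E9: 3-byte lead, need 2 cont bytes. acc=0x9
Byte[1]=96: continuation. acc=(acc<<6)|0x16=0x256
Byte[2]=A4: continuation. acc=(acc<<6)|0x24=0x95A4
Completed: cp=U+95A4 (starts at byte 0)
Byte[3]=E4: 3-byte lead, need 2 cont bytes. acc=0x4
Byte[4]=BB: continuation. acc=(acc<<6)|0x3B=0x13B
Byte[5]=8D: continuation. acc=(acc<<6)|0x0D=0x4ECD
Completed: cp=U+4ECD (starts at byte 3)
Byte[6]=C2: 2-byte lead, need 1 cont bytes. acc=0x2
Byte[7]=8E: continuation. acc=(acc<<6)|0x0E=0x8E
Completed: cp=U+008E (starts at byte 6)
Byte[8]=D6: 2-byte lead, need 1 cont bytes. acc=0x16
Byte[9]=BF: continuation. acc=(acc<<6)|0x3F=0x5BF
Completed: cp=U+05BF (starts at byte 8)
Byte[10]=F0: 4-byte lead, need 3 cont bytes. acc=0x0
Byte[11]=95: continuation. acc=(acc<<6)|0x15=0x15
Byte[12]=A4: continuation. acc=(acc<<6)|0x24=0x564
Byte[13]=87: continuation. acc=(acc<<6)|0x07=0x15907
Completed: cp=U+15907 (starts at byte 10)
Byte[14]=DA: 2-byte lead, need 1 cont bytes. acc=0x1A
Byte[15]=97: continuation. acc=(acc<<6)|0x17=0x697
Completed: cp=U+0697 (starts at byte 14)

Answer: 0 3 6 8 10 14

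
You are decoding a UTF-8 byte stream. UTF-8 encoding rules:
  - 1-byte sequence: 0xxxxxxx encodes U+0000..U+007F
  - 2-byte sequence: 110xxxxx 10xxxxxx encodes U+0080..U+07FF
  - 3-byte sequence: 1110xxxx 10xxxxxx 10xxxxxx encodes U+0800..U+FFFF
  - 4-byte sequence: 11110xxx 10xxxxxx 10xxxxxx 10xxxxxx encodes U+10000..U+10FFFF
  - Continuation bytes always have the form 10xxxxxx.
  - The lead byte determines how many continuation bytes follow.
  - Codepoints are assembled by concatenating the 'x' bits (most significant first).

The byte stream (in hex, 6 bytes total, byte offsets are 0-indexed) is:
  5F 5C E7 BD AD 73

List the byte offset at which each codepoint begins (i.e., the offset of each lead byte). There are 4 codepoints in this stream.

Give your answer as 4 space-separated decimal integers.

Byte[0]=5F: 1-byte ASCII. cp=U+005F
Byte[1]=5C: 1-byte ASCII. cp=U+005C
Byte[2]=E7: 3-byte lead, need 2 cont bytes. acc=0x7
Byte[3]=BD: continuation. acc=(acc<<6)|0x3D=0x1FD
Byte[4]=AD: continuation. acc=(acc<<6)|0x2D=0x7F6D
Completed: cp=U+7F6D (starts at byte 2)
Byte[5]=73: 1-byte ASCII. cp=U+0073

Answer: 0 1 2 5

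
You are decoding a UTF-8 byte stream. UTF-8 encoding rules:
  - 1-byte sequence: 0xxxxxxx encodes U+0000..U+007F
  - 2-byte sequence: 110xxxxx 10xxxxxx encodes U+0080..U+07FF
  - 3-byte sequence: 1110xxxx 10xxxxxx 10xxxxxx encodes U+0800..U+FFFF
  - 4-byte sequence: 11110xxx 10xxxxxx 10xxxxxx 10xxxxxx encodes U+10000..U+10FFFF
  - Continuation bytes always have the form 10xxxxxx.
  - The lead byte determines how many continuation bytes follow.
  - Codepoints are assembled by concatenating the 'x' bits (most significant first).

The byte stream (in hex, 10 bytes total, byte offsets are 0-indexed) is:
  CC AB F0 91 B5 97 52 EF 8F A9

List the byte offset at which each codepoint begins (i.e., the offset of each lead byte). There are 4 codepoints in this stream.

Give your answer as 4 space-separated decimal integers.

Answer: 0 2 6 7

Derivation:
Byte[0]=CC: 2-byte lead, need 1 cont bytes. acc=0xC
Byte[1]=AB: continuation. acc=(acc<<6)|0x2B=0x32B
Completed: cp=U+032B (starts at byte 0)
Byte[2]=F0: 4-byte lead, need 3 cont bytes. acc=0x0
Byte[3]=91: continuation. acc=(acc<<6)|0x11=0x11
Byte[4]=B5: continuation. acc=(acc<<6)|0x35=0x475
Byte[5]=97: continuation. acc=(acc<<6)|0x17=0x11D57
Completed: cp=U+11D57 (starts at byte 2)
Byte[6]=52: 1-byte ASCII. cp=U+0052
Byte[7]=EF: 3-byte lead, need 2 cont bytes. acc=0xF
Byte[8]=8F: continuation. acc=(acc<<6)|0x0F=0x3CF
Byte[9]=A9: continuation. acc=(acc<<6)|0x29=0xF3E9
Completed: cp=U+F3E9 (starts at byte 7)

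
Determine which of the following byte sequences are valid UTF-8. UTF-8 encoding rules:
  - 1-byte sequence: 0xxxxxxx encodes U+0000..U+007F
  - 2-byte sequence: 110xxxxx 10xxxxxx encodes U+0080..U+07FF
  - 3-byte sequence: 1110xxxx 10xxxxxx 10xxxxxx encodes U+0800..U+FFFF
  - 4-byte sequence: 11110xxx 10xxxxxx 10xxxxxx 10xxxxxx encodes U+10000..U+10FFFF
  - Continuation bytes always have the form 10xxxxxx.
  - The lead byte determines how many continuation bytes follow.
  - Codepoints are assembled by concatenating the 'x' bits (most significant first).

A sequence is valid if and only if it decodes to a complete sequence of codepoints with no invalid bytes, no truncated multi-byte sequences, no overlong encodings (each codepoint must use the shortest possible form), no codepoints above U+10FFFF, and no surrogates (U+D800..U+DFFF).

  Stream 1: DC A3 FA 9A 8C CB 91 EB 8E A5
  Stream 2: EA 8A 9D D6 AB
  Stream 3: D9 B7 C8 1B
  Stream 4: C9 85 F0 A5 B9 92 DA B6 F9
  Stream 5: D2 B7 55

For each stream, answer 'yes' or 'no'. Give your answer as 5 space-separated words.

Stream 1: error at byte offset 2. INVALID
Stream 2: decodes cleanly. VALID
Stream 3: error at byte offset 3. INVALID
Stream 4: error at byte offset 8. INVALID
Stream 5: decodes cleanly. VALID

Answer: no yes no no yes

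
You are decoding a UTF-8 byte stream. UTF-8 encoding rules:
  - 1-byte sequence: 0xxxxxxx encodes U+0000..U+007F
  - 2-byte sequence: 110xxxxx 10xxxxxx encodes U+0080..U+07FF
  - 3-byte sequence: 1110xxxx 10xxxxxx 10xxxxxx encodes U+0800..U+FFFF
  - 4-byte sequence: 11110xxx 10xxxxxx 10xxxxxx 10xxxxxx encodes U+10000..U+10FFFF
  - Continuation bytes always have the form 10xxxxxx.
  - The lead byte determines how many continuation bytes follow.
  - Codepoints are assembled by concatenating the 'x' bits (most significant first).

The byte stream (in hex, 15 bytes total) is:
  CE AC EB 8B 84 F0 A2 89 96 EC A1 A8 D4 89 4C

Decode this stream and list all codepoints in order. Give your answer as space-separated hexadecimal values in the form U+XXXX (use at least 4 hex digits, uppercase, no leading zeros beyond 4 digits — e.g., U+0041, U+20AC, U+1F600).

Answer: U+03AC U+B2C4 U+22256 U+C868 U+0509 U+004C

Derivation:
Byte[0]=CE: 2-byte lead, need 1 cont bytes. acc=0xE
Byte[1]=AC: continuation. acc=(acc<<6)|0x2C=0x3AC
Completed: cp=U+03AC (starts at byte 0)
Byte[2]=EB: 3-byte lead, need 2 cont bytes. acc=0xB
Byte[3]=8B: continuation. acc=(acc<<6)|0x0B=0x2CB
Byte[4]=84: continuation. acc=(acc<<6)|0x04=0xB2C4
Completed: cp=U+B2C4 (starts at byte 2)
Byte[5]=F0: 4-byte lead, need 3 cont bytes. acc=0x0
Byte[6]=A2: continuation. acc=(acc<<6)|0x22=0x22
Byte[7]=89: continuation. acc=(acc<<6)|0x09=0x889
Byte[8]=96: continuation. acc=(acc<<6)|0x16=0x22256
Completed: cp=U+22256 (starts at byte 5)
Byte[9]=EC: 3-byte lead, need 2 cont bytes. acc=0xC
Byte[10]=A1: continuation. acc=(acc<<6)|0x21=0x321
Byte[11]=A8: continuation. acc=(acc<<6)|0x28=0xC868
Completed: cp=U+C868 (starts at byte 9)
Byte[12]=D4: 2-byte lead, need 1 cont bytes. acc=0x14
Byte[13]=89: continuation. acc=(acc<<6)|0x09=0x509
Completed: cp=U+0509 (starts at byte 12)
Byte[14]=4C: 1-byte ASCII. cp=U+004C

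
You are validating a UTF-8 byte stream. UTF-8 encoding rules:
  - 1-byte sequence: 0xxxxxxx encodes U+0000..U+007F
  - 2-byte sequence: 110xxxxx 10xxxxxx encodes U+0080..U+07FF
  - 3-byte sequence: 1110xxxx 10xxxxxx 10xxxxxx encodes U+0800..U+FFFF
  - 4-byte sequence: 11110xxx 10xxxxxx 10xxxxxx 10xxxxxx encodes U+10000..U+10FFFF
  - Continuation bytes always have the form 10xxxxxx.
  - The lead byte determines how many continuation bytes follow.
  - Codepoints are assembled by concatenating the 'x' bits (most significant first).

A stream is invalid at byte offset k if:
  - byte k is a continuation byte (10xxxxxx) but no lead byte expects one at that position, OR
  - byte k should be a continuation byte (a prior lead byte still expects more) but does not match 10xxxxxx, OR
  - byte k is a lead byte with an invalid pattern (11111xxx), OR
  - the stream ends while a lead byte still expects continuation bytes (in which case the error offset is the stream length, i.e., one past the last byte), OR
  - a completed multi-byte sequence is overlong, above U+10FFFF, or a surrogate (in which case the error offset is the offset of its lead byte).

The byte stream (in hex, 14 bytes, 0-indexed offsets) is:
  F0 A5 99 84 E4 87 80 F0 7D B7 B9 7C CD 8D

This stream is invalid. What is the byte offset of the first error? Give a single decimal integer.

Answer: 8

Derivation:
Byte[0]=F0: 4-byte lead, need 3 cont bytes. acc=0x0
Byte[1]=A5: continuation. acc=(acc<<6)|0x25=0x25
Byte[2]=99: continuation. acc=(acc<<6)|0x19=0x959
Byte[3]=84: continuation. acc=(acc<<6)|0x04=0x25644
Completed: cp=U+25644 (starts at byte 0)
Byte[4]=E4: 3-byte lead, need 2 cont bytes. acc=0x4
Byte[5]=87: continuation. acc=(acc<<6)|0x07=0x107
Byte[6]=80: continuation. acc=(acc<<6)|0x00=0x41C0
Completed: cp=U+41C0 (starts at byte 4)
Byte[7]=F0: 4-byte lead, need 3 cont bytes. acc=0x0
Byte[8]=7D: expected 10xxxxxx continuation. INVALID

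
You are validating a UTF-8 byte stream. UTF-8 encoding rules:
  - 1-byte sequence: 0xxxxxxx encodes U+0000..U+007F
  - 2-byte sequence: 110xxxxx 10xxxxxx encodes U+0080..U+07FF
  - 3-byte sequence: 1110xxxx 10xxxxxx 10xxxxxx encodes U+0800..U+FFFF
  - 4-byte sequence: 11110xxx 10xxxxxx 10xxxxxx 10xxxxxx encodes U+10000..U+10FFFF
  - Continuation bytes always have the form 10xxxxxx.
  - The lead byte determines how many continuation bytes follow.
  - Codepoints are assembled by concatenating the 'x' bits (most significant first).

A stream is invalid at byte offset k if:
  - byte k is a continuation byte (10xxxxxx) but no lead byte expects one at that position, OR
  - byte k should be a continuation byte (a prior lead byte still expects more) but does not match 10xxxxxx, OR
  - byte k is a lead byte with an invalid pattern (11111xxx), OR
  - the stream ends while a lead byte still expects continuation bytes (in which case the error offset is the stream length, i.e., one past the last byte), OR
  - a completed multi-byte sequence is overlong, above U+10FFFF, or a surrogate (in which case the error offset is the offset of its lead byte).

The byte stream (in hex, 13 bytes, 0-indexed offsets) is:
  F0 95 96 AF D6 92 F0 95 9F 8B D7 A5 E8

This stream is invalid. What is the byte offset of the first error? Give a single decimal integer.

Byte[0]=F0: 4-byte lead, need 3 cont bytes. acc=0x0
Byte[1]=95: continuation. acc=(acc<<6)|0x15=0x15
Byte[2]=96: continuation. acc=(acc<<6)|0x16=0x556
Byte[3]=AF: continuation. acc=(acc<<6)|0x2F=0x155AF
Completed: cp=U+155AF (starts at byte 0)
Byte[4]=D6: 2-byte lead, need 1 cont bytes. acc=0x16
Byte[5]=92: continuation. acc=(acc<<6)|0x12=0x592
Completed: cp=U+0592 (starts at byte 4)
Byte[6]=F0: 4-byte lead, need 3 cont bytes. acc=0x0
Byte[7]=95: continuation. acc=(acc<<6)|0x15=0x15
Byte[8]=9F: continuation. acc=(acc<<6)|0x1F=0x55F
Byte[9]=8B: continuation. acc=(acc<<6)|0x0B=0x157CB
Completed: cp=U+157CB (starts at byte 6)
Byte[10]=D7: 2-byte lead, need 1 cont bytes. acc=0x17
Byte[11]=A5: continuation. acc=(acc<<6)|0x25=0x5E5
Completed: cp=U+05E5 (starts at byte 10)
Byte[12]=E8: 3-byte lead, need 2 cont bytes. acc=0x8
Byte[13]: stream ended, expected continuation. INVALID

Answer: 13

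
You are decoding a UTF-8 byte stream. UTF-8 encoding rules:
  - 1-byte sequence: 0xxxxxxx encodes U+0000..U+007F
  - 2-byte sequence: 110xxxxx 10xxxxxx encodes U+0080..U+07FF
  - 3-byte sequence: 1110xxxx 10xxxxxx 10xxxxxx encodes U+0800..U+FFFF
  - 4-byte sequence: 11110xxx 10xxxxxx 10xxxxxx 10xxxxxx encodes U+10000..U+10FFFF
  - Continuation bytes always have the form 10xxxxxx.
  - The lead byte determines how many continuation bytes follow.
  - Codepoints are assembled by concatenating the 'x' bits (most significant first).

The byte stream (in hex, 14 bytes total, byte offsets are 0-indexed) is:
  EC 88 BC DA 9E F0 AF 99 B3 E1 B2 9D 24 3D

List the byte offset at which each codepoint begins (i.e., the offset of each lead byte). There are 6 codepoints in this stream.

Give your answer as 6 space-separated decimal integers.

Byte[0]=EC: 3-byte lead, need 2 cont bytes. acc=0xC
Byte[1]=88: continuation. acc=(acc<<6)|0x08=0x308
Byte[2]=BC: continuation. acc=(acc<<6)|0x3C=0xC23C
Completed: cp=U+C23C (starts at byte 0)
Byte[3]=DA: 2-byte lead, need 1 cont bytes. acc=0x1A
Byte[4]=9E: continuation. acc=(acc<<6)|0x1E=0x69E
Completed: cp=U+069E (starts at byte 3)
Byte[5]=F0: 4-byte lead, need 3 cont bytes. acc=0x0
Byte[6]=AF: continuation. acc=(acc<<6)|0x2F=0x2F
Byte[7]=99: continuation. acc=(acc<<6)|0x19=0xBD9
Byte[8]=B3: continuation. acc=(acc<<6)|0x33=0x2F673
Completed: cp=U+2F673 (starts at byte 5)
Byte[9]=E1: 3-byte lead, need 2 cont bytes. acc=0x1
Byte[10]=B2: continuation. acc=(acc<<6)|0x32=0x72
Byte[11]=9D: continuation. acc=(acc<<6)|0x1D=0x1C9D
Completed: cp=U+1C9D (starts at byte 9)
Byte[12]=24: 1-byte ASCII. cp=U+0024
Byte[13]=3D: 1-byte ASCII. cp=U+003D

Answer: 0 3 5 9 12 13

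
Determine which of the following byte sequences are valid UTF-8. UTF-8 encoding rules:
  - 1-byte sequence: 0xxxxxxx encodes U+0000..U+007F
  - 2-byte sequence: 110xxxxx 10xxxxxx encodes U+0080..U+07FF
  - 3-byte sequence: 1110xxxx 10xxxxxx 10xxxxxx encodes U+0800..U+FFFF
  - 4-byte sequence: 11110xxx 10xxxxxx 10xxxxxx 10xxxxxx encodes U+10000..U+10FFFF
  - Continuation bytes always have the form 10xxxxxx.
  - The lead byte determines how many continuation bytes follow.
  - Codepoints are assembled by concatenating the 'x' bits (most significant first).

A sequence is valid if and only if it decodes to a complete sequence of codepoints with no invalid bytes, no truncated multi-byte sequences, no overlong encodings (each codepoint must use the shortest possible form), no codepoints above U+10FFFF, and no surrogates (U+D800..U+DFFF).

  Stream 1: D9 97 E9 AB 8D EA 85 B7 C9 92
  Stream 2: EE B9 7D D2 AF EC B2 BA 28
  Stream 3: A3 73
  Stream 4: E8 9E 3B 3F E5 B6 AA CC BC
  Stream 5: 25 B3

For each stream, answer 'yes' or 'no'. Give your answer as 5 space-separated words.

Answer: yes no no no no

Derivation:
Stream 1: decodes cleanly. VALID
Stream 2: error at byte offset 2. INVALID
Stream 3: error at byte offset 0. INVALID
Stream 4: error at byte offset 2. INVALID
Stream 5: error at byte offset 1. INVALID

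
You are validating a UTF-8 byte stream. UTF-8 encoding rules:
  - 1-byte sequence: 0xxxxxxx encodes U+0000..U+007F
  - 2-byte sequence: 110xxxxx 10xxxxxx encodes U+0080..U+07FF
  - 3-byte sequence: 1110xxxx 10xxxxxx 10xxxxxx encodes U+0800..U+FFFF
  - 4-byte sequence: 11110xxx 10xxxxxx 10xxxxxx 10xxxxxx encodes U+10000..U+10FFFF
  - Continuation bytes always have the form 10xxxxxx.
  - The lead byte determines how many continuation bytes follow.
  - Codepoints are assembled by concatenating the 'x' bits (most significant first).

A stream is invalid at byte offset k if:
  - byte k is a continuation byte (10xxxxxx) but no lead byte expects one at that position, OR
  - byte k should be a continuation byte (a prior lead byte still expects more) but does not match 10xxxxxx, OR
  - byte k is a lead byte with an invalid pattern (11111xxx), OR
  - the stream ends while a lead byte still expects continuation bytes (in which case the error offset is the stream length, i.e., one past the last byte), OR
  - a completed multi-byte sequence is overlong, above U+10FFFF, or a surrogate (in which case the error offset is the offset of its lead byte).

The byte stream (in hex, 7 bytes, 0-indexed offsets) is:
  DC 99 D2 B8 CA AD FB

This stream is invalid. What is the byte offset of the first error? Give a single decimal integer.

Answer: 6

Derivation:
Byte[0]=DC: 2-byte lead, need 1 cont bytes. acc=0x1C
Byte[1]=99: continuation. acc=(acc<<6)|0x19=0x719
Completed: cp=U+0719 (starts at byte 0)
Byte[2]=D2: 2-byte lead, need 1 cont bytes. acc=0x12
Byte[3]=B8: continuation. acc=(acc<<6)|0x38=0x4B8
Completed: cp=U+04B8 (starts at byte 2)
Byte[4]=CA: 2-byte lead, need 1 cont bytes. acc=0xA
Byte[5]=AD: continuation. acc=(acc<<6)|0x2D=0x2AD
Completed: cp=U+02AD (starts at byte 4)
Byte[6]=FB: INVALID lead byte (not 0xxx/110x/1110/11110)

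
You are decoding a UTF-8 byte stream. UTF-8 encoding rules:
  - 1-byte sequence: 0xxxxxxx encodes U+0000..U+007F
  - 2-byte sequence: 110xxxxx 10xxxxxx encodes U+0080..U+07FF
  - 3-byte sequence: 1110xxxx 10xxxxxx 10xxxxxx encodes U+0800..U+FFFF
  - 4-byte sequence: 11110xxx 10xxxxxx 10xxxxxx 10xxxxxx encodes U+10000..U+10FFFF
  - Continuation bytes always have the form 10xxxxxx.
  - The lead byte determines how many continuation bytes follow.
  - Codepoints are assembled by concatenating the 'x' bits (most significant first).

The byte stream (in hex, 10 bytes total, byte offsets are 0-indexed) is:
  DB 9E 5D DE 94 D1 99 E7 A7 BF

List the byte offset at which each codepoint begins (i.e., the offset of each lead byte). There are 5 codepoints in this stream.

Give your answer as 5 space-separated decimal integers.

Answer: 0 2 3 5 7

Derivation:
Byte[0]=DB: 2-byte lead, need 1 cont bytes. acc=0x1B
Byte[1]=9E: continuation. acc=(acc<<6)|0x1E=0x6DE
Completed: cp=U+06DE (starts at byte 0)
Byte[2]=5D: 1-byte ASCII. cp=U+005D
Byte[3]=DE: 2-byte lead, need 1 cont bytes. acc=0x1E
Byte[4]=94: continuation. acc=(acc<<6)|0x14=0x794
Completed: cp=U+0794 (starts at byte 3)
Byte[5]=D1: 2-byte lead, need 1 cont bytes. acc=0x11
Byte[6]=99: continuation. acc=(acc<<6)|0x19=0x459
Completed: cp=U+0459 (starts at byte 5)
Byte[7]=E7: 3-byte lead, need 2 cont bytes. acc=0x7
Byte[8]=A7: continuation. acc=(acc<<6)|0x27=0x1E7
Byte[9]=BF: continuation. acc=(acc<<6)|0x3F=0x79FF
Completed: cp=U+79FF (starts at byte 7)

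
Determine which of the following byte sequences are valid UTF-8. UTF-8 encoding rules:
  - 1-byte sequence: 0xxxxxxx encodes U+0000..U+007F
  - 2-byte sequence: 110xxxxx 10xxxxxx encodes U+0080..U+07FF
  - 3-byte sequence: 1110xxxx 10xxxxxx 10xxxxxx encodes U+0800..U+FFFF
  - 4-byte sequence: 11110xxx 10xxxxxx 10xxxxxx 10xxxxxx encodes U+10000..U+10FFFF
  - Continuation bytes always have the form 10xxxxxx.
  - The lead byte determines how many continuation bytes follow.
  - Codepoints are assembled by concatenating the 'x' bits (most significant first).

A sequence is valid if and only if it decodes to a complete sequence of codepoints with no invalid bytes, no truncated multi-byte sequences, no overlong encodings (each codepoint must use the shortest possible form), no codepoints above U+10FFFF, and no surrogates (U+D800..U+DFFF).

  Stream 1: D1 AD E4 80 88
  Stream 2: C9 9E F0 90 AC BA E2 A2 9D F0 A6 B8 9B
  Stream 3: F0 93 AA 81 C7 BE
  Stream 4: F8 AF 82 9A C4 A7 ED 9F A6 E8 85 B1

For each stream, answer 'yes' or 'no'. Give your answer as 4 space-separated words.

Answer: yes yes yes no

Derivation:
Stream 1: decodes cleanly. VALID
Stream 2: decodes cleanly. VALID
Stream 3: decodes cleanly. VALID
Stream 4: error at byte offset 0. INVALID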